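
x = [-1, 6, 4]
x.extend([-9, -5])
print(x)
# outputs [-1, 6, 4, -9, -5]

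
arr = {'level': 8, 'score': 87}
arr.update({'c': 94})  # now {'level': 8, 'score': 87, 'c': 94}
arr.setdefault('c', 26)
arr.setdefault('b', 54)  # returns 54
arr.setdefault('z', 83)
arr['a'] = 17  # {'level': 8, 'score': 87, 'c': 94, 'b': 54, 'z': 83, 'a': 17}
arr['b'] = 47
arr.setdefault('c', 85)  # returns 94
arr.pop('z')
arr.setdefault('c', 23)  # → 94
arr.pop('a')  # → 17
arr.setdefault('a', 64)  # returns 64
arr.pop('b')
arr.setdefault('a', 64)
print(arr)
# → {'level': 8, 'score': 87, 'c': 94, 'a': 64}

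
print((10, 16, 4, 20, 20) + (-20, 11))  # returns (10, 16, 4, 20, 20, -20, 11)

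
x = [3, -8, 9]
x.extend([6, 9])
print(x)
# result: [3, -8, 9, 6, 9]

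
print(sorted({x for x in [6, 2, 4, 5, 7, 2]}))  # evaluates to [2, 4, 5, 6, 7]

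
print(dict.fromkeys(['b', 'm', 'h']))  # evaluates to {'b': None, 'm': None, 'h': None}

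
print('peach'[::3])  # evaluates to pc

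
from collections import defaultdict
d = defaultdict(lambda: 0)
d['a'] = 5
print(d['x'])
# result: 0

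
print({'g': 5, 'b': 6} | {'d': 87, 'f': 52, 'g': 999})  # {'g': 999, 'b': 6, 'd': 87, 'f': 52}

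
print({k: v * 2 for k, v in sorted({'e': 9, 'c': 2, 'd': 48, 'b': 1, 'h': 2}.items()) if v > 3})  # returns {'d': 96, 'e': 18}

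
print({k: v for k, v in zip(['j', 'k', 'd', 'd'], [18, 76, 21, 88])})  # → {'j': 18, 'k': 76, 'd': 88}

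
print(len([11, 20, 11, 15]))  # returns 4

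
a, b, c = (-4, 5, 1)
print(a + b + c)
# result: 2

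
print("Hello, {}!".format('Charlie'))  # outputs Hello, Charlie!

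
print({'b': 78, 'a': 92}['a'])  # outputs 92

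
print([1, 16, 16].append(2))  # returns None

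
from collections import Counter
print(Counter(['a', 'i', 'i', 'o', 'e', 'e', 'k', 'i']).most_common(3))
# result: [('i', 3), ('e', 2), ('a', 1)]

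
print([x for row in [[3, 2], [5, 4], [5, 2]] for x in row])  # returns [3, 2, 5, 4, 5, 2]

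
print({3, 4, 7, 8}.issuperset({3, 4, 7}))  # True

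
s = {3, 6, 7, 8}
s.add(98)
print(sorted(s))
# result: [3, 6, 7, 8, 98]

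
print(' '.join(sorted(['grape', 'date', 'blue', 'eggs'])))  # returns blue date eggs grape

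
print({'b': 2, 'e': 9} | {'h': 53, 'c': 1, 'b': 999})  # {'b': 999, 'e': 9, 'h': 53, 'c': 1}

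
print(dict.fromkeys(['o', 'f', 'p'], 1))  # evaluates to {'o': 1, 'f': 1, 'p': 1}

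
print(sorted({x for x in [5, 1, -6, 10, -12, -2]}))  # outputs [-12, -6, -2, 1, 5, 10]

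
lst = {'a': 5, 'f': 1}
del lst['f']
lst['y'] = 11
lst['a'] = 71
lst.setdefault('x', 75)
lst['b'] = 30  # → {'a': 71, 'y': 11, 'x': 75, 'b': 30}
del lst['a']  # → {'y': 11, 'x': 75, 'b': 30}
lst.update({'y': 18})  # {'y': 18, 'x': 75, 'b': 30}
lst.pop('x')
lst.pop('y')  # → 18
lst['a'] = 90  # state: {'b': 30, 'a': 90}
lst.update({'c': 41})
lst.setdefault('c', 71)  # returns 41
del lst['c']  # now {'b': 30, 'a': 90}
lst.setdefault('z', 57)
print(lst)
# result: {'b': 30, 'a': 90, 'z': 57}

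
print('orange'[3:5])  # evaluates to ng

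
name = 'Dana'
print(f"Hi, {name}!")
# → Hi, Dana!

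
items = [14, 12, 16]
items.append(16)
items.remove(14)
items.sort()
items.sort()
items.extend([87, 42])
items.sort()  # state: [12, 16, 16, 42, 87]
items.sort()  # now [12, 16, 16, 42, 87]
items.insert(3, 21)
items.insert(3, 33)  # [12, 16, 16, 33, 21, 42, 87]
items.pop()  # 87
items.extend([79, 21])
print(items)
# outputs [12, 16, 16, 33, 21, 42, 79, 21]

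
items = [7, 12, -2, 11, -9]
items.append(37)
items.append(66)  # [7, 12, -2, 11, -9, 37, 66]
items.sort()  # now [-9, -2, 7, 11, 12, 37, 66]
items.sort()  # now [-9, -2, 7, 11, 12, 37, 66]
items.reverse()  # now [66, 37, 12, 11, 7, -2, -9]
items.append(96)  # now [66, 37, 12, 11, 7, -2, -9, 96]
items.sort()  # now [-9, -2, 7, 11, 12, 37, 66, 96]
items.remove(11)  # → [-9, -2, 7, 12, 37, 66, 96]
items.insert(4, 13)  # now [-9, -2, 7, 12, 13, 37, 66, 96]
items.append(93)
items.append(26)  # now [-9, -2, 7, 12, 13, 37, 66, 96, 93, 26]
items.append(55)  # [-9, -2, 7, 12, 13, 37, 66, 96, 93, 26, 55]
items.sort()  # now [-9, -2, 7, 12, 13, 26, 37, 55, 66, 93, 96]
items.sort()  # [-9, -2, 7, 12, 13, 26, 37, 55, 66, 93, 96]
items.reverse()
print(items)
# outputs [96, 93, 66, 55, 37, 26, 13, 12, 7, -2, -9]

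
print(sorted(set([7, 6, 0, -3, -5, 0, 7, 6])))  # [-5, -3, 0, 6, 7]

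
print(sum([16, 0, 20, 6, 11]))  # 53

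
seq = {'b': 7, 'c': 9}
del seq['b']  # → {'c': 9}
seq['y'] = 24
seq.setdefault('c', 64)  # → 9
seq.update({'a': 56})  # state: {'c': 9, 'y': 24, 'a': 56}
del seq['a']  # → {'c': 9, 'y': 24}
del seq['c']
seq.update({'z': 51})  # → {'y': 24, 'z': 51}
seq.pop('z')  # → 51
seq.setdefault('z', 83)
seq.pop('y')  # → 24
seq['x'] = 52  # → {'z': 83, 'x': 52}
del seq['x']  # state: {'z': 83}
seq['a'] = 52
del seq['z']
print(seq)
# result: {'a': 52}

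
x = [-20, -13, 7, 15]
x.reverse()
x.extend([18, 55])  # [15, 7, -13, -20, 18, 55]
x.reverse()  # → [55, 18, -20, -13, 7, 15]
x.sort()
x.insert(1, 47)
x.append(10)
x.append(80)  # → [-20, 47, -13, 7, 15, 18, 55, 10, 80]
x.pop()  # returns 80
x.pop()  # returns 10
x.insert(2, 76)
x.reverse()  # [55, 18, 15, 7, -13, 76, 47, -20]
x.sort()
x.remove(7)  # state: [-20, -13, 15, 18, 47, 55, 76]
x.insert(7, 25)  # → [-20, -13, 15, 18, 47, 55, 76, 25]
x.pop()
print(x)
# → [-20, -13, 15, 18, 47, 55, 76]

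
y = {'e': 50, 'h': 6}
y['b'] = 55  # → {'e': 50, 'h': 6, 'b': 55}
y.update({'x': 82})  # {'e': 50, 'h': 6, 'b': 55, 'x': 82}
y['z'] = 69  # {'e': 50, 'h': 6, 'b': 55, 'x': 82, 'z': 69}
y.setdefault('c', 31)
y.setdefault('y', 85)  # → 85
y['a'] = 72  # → {'e': 50, 'h': 6, 'b': 55, 'x': 82, 'z': 69, 'c': 31, 'y': 85, 'a': 72}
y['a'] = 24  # {'e': 50, 'h': 6, 'b': 55, 'x': 82, 'z': 69, 'c': 31, 'y': 85, 'a': 24}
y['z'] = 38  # {'e': 50, 'h': 6, 'b': 55, 'x': 82, 'z': 38, 'c': 31, 'y': 85, 'a': 24}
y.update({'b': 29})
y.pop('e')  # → 50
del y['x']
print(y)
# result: {'h': 6, 'b': 29, 'z': 38, 'c': 31, 'y': 85, 'a': 24}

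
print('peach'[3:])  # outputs ch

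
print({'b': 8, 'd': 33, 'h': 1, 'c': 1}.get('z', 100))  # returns 100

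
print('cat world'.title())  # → Cat World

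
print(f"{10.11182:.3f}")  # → 10.112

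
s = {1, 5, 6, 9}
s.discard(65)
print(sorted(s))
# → [1, 5, 6, 9]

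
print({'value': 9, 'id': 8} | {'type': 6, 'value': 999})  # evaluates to {'value': 999, 'id': 8, 'type': 6}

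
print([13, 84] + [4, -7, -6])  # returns [13, 84, 4, -7, -6]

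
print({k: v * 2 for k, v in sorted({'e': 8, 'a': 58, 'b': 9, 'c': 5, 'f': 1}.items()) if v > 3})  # {'a': 116, 'b': 18, 'c': 10, 'e': 16}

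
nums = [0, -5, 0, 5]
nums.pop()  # 5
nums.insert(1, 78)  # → [0, 78, -5, 0]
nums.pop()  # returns 0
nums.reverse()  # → [-5, 78, 0]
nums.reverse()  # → [0, 78, -5]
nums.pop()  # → -5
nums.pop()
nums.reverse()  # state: [0]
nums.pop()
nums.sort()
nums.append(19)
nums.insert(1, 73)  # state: [19, 73]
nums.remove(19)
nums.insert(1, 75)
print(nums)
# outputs [73, 75]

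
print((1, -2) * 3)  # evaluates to (1, -2, 1, -2, 1, -2)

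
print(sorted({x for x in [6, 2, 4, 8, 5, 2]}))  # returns [2, 4, 5, 6, 8]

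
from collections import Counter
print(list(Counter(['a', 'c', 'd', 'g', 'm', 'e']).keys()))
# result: ['a', 'c', 'd', 'g', 'm', 'e']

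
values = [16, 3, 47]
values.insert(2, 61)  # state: [16, 3, 61, 47]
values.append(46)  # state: [16, 3, 61, 47, 46]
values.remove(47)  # [16, 3, 61, 46]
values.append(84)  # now [16, 3, 61, 46, 84]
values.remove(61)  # [16, 3, 46, 84]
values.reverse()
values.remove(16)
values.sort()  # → [3, 46, 84]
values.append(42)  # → [3, 46, 84, 42]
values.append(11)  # [3, 46, 84, 42, 11]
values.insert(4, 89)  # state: [3, 46, 84, 42, 89, 11]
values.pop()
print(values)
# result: [3, 46, 84, 42, 89]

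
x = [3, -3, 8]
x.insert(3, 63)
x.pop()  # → 63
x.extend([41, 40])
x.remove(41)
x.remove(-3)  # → [3, 8, 40]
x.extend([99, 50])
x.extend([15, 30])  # [3, 8, 40, 99, 50, 15, 30]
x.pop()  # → 30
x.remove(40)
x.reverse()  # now [15, 50, 99, 8, 3]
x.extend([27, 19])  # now [15, 50, 99, 8, 3, 27, 19]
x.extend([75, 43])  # [15, 50, 99, 8, 3, 27, 19, 75, 43]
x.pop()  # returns 43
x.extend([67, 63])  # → [15, 50, 99, 8, 3, 27, 19, 75, 67, 63]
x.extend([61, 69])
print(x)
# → [15, 50, 99, 8, 3, 27, 19, 75, 67, 63, 61, 69]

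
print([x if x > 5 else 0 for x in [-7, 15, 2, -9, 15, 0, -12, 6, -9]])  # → [0, 15, 0, 0, 15, 0, 0, 6, 0]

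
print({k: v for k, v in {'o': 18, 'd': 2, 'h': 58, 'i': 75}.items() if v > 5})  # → {'o': 18, 'h': 58, 'i': 75}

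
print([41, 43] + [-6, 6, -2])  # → [41, 43, -6, 6, -2]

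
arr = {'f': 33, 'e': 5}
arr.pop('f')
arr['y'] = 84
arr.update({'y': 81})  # {'e': 5, 'y': 81}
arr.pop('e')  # 5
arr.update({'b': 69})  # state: {'y': 81, 'b': 69}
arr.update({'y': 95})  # {'y': 95, 'b': 69}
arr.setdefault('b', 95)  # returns 69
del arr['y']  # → {'b': 69}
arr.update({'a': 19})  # {'b': 69, 'a': 19}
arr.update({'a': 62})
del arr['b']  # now {'a': 62}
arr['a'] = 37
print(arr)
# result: {'a': 37}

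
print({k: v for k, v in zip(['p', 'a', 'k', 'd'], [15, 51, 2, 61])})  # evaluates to {'p': 15, 'a': 51, 'k': 2, 'd': 61}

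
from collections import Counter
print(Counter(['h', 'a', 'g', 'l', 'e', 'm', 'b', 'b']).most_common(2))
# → [('b', 2), ('h', 1)]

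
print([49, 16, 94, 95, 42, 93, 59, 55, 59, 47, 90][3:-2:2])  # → [95, 93, 55]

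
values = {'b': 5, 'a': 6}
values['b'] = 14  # {'b': 14, 'a': 6}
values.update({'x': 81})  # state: {'b': 14, 'a': 6, 'x': 81}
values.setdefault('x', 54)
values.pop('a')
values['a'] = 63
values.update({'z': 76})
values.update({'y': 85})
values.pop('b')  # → 14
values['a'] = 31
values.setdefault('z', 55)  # 76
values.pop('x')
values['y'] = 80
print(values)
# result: {'a': 31, 'z': 76, 'y': 80}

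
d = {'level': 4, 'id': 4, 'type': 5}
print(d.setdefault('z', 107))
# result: 107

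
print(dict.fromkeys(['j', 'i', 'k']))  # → {'j': None, 'i': None, 'k': None}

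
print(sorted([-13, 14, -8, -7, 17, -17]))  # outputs [-17, -13, -8, -7, 14, 17]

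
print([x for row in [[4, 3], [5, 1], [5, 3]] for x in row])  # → [4, 3, 5, 1, 5, 3]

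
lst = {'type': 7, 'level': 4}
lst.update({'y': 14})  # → {'type': 7, 'level': 4, 'y': 14}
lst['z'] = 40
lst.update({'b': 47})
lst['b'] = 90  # {'type': 7, 'level': 4, 'y': 14, 'z': 40, 'b': 90}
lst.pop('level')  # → 4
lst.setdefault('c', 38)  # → 38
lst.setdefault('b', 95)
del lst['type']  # {'y': 14, 'z': 40, 'b': 90, 'c': 38}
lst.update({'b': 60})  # {'y': 14, 'z': 40, 'b': 60, 'c': 38}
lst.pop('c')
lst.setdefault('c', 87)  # 87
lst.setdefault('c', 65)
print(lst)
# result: {'y': 14, 'z': 40, 'b': 60, 'c': 87}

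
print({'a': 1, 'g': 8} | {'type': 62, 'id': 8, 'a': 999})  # {'a': 999, 'g': 8, 'type': 62, 'id': 8}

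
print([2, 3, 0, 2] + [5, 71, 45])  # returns [2, 3, 0, 2, 5, 71, 45]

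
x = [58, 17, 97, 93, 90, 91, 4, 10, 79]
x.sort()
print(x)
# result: [4, 10, 17, 58, 79, 90, 91, 93, 97]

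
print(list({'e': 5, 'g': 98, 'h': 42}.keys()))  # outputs ['e', 'g', 'h']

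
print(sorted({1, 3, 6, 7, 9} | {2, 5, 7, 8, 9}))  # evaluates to [1, 2, 3, 5, 6, 7, 8, 9]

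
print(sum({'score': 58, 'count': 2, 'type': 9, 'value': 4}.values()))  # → 73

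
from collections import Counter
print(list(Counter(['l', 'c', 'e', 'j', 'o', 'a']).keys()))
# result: ['l', 'c', 'e', 'j', 'o', 'a']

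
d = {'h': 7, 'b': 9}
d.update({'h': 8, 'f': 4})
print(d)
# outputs {'h': 8, 'b': 9, 'f': 4}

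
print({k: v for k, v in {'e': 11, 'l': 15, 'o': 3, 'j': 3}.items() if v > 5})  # {'e': 11, 'l': 15}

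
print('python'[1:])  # ython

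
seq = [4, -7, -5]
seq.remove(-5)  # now [4, -7]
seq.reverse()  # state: [-7, 4]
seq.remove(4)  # [-7]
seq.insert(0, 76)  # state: [76, -7]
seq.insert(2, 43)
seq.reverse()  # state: [43, -7, 76]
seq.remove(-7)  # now [43, 76]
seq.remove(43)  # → [76]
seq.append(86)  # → [76, 86]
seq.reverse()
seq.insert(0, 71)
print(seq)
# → [71, 86, 76]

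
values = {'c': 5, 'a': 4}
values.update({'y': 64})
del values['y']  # {'c': 5, 'a': 4}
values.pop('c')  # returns 5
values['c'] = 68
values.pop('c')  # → 68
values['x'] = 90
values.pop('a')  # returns 4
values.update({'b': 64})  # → {'x': 90, 'b': 64}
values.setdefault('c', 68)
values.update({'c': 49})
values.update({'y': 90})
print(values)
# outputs {'x': 90, 'b': 64, 'c': 49, 'y': 90}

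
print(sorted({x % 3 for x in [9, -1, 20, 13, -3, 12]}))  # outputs [0, 1, 2]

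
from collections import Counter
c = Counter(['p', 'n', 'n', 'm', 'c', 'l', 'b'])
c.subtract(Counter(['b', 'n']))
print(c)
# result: Counter({'p': 1, 'n': 1, 'm': 1, 'c': 1, 'l': 1, 'b': 0})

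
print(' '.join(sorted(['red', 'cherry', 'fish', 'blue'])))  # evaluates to blue cherry fish red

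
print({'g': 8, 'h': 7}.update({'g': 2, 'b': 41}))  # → None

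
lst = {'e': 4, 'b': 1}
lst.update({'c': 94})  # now {'e': 4, 'b': 1, 'c': 94}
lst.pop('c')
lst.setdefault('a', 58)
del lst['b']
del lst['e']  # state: {'a': 58}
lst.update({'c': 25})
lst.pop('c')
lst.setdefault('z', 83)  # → 83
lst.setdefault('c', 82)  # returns 82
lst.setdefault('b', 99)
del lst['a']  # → {'z': 83, 'c': 82, 'b': 99}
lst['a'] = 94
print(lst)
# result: {'z': 83, 'c': 82, 'b': 99, 'a': 94}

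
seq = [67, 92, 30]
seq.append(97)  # [67, 92, 30, 97]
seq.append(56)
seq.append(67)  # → [67, 92, 30, 97, 56, 67]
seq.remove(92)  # [67, 30, 97, 56, 67]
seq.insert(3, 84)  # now [67, 30, 97, 84, 56, 67]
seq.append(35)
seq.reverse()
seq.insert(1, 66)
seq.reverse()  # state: [67, 30, 97, 84, 56, 67, 66, 35]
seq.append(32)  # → [67, 30, 97, 84, 56, 67, 66, 35, 32]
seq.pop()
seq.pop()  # 35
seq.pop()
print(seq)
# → [67, 30, 97, 84, 56, 67]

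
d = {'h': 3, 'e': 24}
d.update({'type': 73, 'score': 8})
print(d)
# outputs {'h': 3, 'e': 24, 'type': 73, 'score': 8}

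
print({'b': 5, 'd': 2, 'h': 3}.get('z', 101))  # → 101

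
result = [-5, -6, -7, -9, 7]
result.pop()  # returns 7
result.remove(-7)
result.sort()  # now [-9, -6, -5]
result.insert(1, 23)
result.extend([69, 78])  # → [-9, 23, -6, -5, 69, 78]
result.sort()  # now [-9, -6, -5, 23, 69, 78]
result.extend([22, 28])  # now [-9, -6, -5, 23, 69, 78, 22, 28]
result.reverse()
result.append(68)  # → [28, 22, 78, 69, 23, -5, -6, -9, 68]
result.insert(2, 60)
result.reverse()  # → [68, -9, -6, -5, 23, 69, 78, 60, 22, 28]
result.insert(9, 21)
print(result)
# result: [68, -9, -6, -5, 23, 69, 78, 60, 22, 21, 28]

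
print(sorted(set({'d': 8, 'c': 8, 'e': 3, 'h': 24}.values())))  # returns [3, 8, 24]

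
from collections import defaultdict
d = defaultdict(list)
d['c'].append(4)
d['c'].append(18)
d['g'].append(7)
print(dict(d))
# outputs {'c': [4, 18], 'g': [7]}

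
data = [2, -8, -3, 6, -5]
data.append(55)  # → [2, -8, -3, 6, -5, 55]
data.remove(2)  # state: [-8, -3, 6, -5, 55]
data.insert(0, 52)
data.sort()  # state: [-8, -5, -3, 6, 52, 55]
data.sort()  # [-8, -5, -3, 6, 52, 55]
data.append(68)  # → [-8, -5, -3, 6, 52, 55, 68]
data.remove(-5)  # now [-8, -3, 6, 52, 55, 68]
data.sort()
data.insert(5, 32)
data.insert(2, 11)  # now [-8, -3, 11, 6, 52, 55, 32, 68]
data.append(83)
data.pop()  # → 83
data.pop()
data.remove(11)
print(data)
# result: [-8, -3, 6, 52, 55, 32]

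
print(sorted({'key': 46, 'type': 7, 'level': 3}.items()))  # [('key', 46), ('level', 3), ('type', 7)]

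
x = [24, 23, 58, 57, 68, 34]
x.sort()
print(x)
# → [23, 24, 34, 57, 58, 68]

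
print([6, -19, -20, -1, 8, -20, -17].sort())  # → None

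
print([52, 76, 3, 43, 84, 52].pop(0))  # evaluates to 52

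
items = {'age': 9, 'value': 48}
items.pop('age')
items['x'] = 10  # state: {'value': 48, 'x': 10}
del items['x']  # {'value': 48}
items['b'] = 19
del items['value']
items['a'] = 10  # {'b': 19, 'a': 10}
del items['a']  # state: {'b': 19}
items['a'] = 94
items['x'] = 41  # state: {'b': 19, 'a': 94, 'x': 41}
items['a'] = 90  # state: {'b': 19, 'a': 90, 'x': 41}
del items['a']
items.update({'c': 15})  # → {'b': 19, 'x': 41, 'c': 15}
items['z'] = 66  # {'b': 19, 'x': 41, 'c': 15, 'z': 66}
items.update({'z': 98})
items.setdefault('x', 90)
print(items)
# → {'b': 19, 'x': 41, 'c': 15, 'z': 98}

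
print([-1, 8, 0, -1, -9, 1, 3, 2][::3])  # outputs [-1, -1, 3]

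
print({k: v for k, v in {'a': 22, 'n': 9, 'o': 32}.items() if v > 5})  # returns {'a': 22, 'n': 9, 'o': 32}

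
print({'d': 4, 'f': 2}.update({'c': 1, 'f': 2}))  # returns None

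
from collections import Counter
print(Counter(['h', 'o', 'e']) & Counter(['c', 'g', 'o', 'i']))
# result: Counter({'o': 1})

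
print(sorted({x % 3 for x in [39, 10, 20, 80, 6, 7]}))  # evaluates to [0, 1, 2]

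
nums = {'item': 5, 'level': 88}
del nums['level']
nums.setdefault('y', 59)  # 59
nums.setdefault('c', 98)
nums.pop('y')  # 59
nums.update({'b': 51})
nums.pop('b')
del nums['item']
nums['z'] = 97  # {'c': 98, 'z': 97}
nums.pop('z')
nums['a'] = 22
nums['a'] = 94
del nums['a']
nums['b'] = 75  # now {'c': 98, 'b': 75}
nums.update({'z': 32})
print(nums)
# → {'c': 98, 'b': 75, 'z': 32}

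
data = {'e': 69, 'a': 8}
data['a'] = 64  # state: {'e': 69, 'a': 64}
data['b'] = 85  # {'e': 69, 'a': 64, 'b': 85}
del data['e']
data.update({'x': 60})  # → {'a': 64, 'b': 85, 'x': 60}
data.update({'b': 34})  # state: {'a': 64, 'b': 34, 'x': 60}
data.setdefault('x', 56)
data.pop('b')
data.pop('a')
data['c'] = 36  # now {'x': 60, 'c': 36}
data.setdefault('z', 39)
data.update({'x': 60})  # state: {'x': 60, 'c': 36, 'z': 39}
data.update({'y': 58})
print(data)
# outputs {'x': 60, 'c': 36, 'z': 39, 'y': 58}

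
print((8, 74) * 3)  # (8, 74, 8, 74, 8, 74)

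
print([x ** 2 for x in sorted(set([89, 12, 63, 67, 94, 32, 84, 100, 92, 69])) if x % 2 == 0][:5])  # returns [144, 1024, 7056, 8464, 8836]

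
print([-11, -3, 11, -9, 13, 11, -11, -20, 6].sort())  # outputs None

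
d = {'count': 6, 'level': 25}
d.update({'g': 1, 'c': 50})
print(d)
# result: {'count': 6, 'level': 25, 'g': 1, 'c': 50}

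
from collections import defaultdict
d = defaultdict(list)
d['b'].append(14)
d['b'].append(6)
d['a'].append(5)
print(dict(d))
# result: {'b': [14, 6], 'a': [5]}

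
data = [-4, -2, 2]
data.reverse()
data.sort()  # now [-4, -2, 2]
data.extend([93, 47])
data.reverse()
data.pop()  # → -4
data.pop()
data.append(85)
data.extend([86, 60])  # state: [47, 93, 2, 85, 86, 60]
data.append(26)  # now [47, 93, 2, 85, 86, 60, 26]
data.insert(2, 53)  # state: [47, 93, 53, 2, 85, 86, 60, 26]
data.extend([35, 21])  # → [47, 93, 53, 2, 85, 86, 60, 26, 35, 21]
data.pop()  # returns 21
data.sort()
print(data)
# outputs [2, 26, 35, 47, 53, 60, 85, 86, 93]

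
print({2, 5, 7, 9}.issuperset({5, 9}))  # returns True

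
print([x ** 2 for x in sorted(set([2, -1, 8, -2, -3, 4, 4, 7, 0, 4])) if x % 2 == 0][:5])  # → [4, 0, 4, 16, 64]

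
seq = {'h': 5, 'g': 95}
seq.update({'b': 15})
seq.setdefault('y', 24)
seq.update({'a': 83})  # {'h': 5, 'g': 95, 'b': 15, 'y': 24, 'a': 83}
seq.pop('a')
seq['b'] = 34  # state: {'h': 5, 'g': 95, 'b': 34, 'y': 24}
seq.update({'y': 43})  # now {'h': 5, 'g': 95, 'b': 34, 'y': 43}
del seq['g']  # {'h': 5, 'b': 34, 'y': 43}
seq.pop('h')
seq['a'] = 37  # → {'b': 34, 'y': 43, 'a': 37}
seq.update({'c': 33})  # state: {'b': 34, 'y': 43, 'a': 37, 'c': 33}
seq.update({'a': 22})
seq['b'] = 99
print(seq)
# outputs {'b': 99, 'y': 43, 'a': 22, 'c': 33}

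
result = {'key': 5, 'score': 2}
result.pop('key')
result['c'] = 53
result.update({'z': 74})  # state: {'score': 2, 'c': 53, 'z': 74}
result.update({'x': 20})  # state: {'score': 2, 'c': 53, 'z': 74, 'x': 20}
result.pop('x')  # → 20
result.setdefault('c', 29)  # 53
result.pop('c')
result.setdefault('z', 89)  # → 74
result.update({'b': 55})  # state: {'score': 2, 'z': 74, 'b': 55}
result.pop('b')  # 55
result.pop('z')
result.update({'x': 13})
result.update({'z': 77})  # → {'score': 2, 'x': 13, 'z': 77}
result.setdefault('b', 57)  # 57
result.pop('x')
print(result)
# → {'score': 2, 'z': 77, 'b': 57}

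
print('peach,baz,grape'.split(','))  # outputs ['peach', 'baz', 'grape']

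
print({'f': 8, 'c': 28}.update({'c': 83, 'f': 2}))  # None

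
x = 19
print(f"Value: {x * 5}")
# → Value: 95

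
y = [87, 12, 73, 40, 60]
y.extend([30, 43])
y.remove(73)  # [87, 12, 40, 60, 30, 43]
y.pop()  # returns 43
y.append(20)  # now [87, 12, 40, 60, 30, 20]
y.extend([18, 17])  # [87, 12, 40, 60, 30, 20, 18, 17]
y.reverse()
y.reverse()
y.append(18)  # [87, 12, 40, 60, 30, 20, 18, 17, 18]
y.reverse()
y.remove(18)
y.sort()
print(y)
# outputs [12, 17, 18, 20, 30, 40, 60, 87]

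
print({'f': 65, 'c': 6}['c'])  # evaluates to 6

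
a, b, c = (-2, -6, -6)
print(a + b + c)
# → -14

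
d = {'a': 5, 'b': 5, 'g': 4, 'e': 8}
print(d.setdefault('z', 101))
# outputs 101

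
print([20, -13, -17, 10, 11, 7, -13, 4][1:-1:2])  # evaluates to [-13, 10, 7]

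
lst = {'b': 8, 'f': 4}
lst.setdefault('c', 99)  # 99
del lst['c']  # {'b': 8, 'f': 4}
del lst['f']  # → {'b': 8}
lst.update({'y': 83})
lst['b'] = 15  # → {'b': 15, 'y': 83}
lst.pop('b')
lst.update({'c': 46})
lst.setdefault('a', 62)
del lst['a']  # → {'y': 83, 'c': 46}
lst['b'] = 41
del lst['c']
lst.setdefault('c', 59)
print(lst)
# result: {'y': 83, 'b': 41, 'c': 59}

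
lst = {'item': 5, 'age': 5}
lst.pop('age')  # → 5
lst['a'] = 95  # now {'item': 5, 'a': 95}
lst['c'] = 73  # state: {'item': 5, 'a': 95, 'c': 73}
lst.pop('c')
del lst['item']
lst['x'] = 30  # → {'a': 95, 'x': 30}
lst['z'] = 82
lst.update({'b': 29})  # {'a': 95, 'x': 30, 'z': 82, 'b': 29}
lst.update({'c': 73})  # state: {'a': 95, 'x': 30, 'z': 82, 'b': 29, 'c': 73}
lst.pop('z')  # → 82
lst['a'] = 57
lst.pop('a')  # 57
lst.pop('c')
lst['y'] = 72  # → {'x': 30, 'b': 29, 'y': 72}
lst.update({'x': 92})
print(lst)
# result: {'x': 92, 'b': 29, 'y': 72}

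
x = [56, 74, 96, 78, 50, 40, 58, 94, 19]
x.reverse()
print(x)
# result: [19, 94, 58, 40, 50, 78, 96, 74, 56]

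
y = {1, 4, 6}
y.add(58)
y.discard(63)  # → {1, 4, 6, 58}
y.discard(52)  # {1, 4, 6, 58}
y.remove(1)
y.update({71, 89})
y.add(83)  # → {4, 6, 58, 71, 83, 89}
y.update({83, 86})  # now {4, 6, 58, 71, 83, 86, 89}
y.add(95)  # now {4, 6, 58, 71, 83, 86, 89, 95}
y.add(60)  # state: {4, 6, 58, 60, 71, 83, 86, 89, 95}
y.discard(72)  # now {4, 6, 58, 60, 71, 83, 86, 89, 95}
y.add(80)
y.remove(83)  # {4, 6, 58, 60, 71, 80, 86, 89, 95}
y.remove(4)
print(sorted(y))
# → [6, 58, 60, 71, 80, 86, 89, 95]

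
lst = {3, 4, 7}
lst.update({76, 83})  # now {3, 4, 7, 76, 83}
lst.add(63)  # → {3, 4, 7, 63, 76, 83}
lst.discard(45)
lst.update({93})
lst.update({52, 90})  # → {3, 4, 7, 52, 63, 76, 83, 90, 93}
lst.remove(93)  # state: {3, 4, 7, 52, 63, 76, 83, 90}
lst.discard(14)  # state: {3, 4, 7, 52, 63, 76, 83, 90}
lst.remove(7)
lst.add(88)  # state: {3, 4, 52, 63, 76, 83, 88, 90}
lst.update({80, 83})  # {3, 4, 52, 63, 76, 80, 83, 88, 90}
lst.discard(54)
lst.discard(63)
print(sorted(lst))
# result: [3, 4, 52, 76, 80, 83, 88, 90]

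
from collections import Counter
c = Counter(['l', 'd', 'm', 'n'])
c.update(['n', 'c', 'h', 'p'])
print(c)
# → Counter({'n': 2, 'l': 1, 'd': 1, 'm': 1, 'c': 1, 'h': 1, 'p': 1})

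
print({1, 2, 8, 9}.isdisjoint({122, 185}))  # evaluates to True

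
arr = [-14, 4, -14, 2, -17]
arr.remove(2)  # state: [-14, 4, -14, -17]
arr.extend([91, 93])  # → [-14, 4, -14, -17, 91, 93]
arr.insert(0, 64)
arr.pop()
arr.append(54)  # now [64, -14, 4, -14, -17, 91, 54]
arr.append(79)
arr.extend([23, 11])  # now [64, -14, 4, -14, -17, 91, 54, 79, 23, 11]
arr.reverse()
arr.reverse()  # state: [64, -14, 4, -14, -17, 91, 54, 79, 23, 11]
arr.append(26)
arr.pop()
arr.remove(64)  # [-14, 4, -14, -17, 91, 54, 79, 23, 11]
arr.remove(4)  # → [-14, -14, -17, 91, 54, 79, 23, 11]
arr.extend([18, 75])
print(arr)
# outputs [-14, -14, -17, 91, 54, 79, 23, 11, 18, 75]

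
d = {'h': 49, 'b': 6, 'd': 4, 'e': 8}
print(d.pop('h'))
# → 49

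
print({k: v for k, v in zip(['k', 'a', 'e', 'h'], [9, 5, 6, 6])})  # {'k': 9, 'a': 5, 'e': 6, 'h': 6}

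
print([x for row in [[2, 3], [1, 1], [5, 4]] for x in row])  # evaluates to [2, 3, 1, 1, 5, 4]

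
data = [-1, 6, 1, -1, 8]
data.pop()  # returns 8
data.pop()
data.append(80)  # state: [-1, 6, 1, 80]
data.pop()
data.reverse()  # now [1, 6, -1]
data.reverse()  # [-1, 6, 1]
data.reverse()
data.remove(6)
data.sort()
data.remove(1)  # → [-1]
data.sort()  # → [-1]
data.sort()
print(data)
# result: [-1]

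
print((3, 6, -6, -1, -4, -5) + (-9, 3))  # (3, 6, -6, -1, -4, -5, -9, 3)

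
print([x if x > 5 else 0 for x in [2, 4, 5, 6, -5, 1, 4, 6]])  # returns [0, 0, 0, 6, 0, 0, 0, 6]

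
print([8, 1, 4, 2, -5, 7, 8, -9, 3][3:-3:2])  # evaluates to [2, 7]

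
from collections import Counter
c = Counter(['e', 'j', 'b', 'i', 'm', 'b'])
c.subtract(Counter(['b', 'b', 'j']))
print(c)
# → Counter({'e': 1, 'i': 1, 'm': 1, 'j': 0, 'b': 0})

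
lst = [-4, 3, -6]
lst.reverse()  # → [-6, 3, -4]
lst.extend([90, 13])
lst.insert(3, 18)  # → [-6, 3, -4, 18, 90, 13]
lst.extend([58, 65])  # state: [-6, 3, -4, 18, 90, 13, 58, 65]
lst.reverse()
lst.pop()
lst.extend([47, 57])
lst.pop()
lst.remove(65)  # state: [58, 13, 90, 18, -4, 3, 47]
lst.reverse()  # [47, 3, -4, 18, 90, 13, 58]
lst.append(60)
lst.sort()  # [-4, 3, 13, 18, 47, 58, 60, 90]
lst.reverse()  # [90, 60, 58, 47, 18, 13, 3, -4]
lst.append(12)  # [90, 60, 58, 47, 18, 13, 3, -4, 12]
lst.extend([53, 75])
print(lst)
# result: [90, 60, 58, 47, 18, 13, 3, -4, 12, 53, 75]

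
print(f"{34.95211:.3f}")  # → 34.952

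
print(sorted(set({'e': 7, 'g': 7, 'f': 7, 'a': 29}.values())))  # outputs [7, 29]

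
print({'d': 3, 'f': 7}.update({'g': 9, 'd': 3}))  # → None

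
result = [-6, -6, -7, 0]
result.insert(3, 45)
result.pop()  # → 0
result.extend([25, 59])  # [-6, -6, -7, 45, 25, 59]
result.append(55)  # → [-6, -6, -7, 45, 25, 59, 55]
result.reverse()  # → [55, 59, 25, 45, -7, -6, -6]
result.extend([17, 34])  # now [55, 59, 25, 45, -7, -6, -6, 17, 34]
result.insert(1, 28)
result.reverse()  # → [34, 17, -6, -6, -7, 45, 25, 59, 28, 55]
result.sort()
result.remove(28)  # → [-7, -6, -6, 17, 25, 34, 45, 55, 59]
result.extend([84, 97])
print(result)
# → [-7, -6, -6, 17, 25, 34, 45, 55, 59, 84, 97]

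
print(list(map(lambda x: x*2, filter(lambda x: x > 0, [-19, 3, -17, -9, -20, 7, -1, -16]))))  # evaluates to [6, 14]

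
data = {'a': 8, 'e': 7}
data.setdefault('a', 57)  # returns 8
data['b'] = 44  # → {'a': 8, 'e': 7, 'b': 44}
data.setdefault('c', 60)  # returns 60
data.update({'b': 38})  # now {'a': 8, 'e': 7, 'b': 38, 'c': 60}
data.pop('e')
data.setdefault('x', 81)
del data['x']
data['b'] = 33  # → {'a': 8, 'b': 33, 'c': 60}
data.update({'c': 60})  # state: {'a': 8, 'b': 33, 'c': 60}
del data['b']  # {'a': 8, 'c': 60}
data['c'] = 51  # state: {'a': 8, 'c': 51}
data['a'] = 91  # {'a': 91, 'c': 51}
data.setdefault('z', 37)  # 37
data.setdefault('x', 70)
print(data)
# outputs {'a': 91, 'c': 51, 'z': 37, 'x': 70}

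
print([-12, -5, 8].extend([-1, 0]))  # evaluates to None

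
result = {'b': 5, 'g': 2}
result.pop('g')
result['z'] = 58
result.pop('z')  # 58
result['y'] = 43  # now {'b': 5, 'y': 43}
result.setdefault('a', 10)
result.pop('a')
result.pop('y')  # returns 43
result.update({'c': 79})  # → {'b': 5, 'c': 79}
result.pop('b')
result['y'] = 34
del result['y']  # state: {'c': 79}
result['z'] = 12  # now {'c': 79, 'z': 12}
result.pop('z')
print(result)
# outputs {'c': 79}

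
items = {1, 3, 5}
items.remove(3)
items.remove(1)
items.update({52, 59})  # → {5, 52, 59}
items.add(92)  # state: {5, 52, 59, 92}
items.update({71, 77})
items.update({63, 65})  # {5, 52, 59, 63, 65, 71, 77, 92}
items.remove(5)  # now {52, 59, 63, 65, 71, 77, 92}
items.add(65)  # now {52, 59, 63, 65, 71, 77, 92}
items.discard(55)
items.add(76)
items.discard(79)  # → {52, 59, 63, 65, 71, 76, 77, 92}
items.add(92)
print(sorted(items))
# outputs [52, 59, 63, 65, 71, 76, 77, 92]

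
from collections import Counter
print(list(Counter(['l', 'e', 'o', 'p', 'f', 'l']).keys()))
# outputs ['l', 'e', 'o', 'p', 'f']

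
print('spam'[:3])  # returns spa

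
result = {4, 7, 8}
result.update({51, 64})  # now {4, 7, 8, 51, 64}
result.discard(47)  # {4, 7, 8, 51, 64}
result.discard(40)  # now {4, 7, 8, 51, 64}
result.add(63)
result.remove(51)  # {4, 7, 8, 63, 64}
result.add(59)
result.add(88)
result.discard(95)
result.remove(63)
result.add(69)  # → {4, 7, 8, 59, 64, 69, 88}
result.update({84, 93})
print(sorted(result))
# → [4, 7, 8, 59, 64, 69, 84, 88, 93]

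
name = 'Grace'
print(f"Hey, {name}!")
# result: Hey, Grace!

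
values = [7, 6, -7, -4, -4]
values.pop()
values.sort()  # [-7, -4, 6, 7]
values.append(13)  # [-7, -4, 6, 7, 13]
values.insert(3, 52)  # [-7, -4, 6, 52, 7, 13]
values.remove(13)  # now [-7, -4, 6, 52, 7]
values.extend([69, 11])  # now [-7, -4, 6, 52, 7, 69, 11]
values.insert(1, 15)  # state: [-7, 15, -4, 6, 52, 7, 69, 11]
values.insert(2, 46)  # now [-7, 15, 46, -4, 6, 52, 7, 69, 11]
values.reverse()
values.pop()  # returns -7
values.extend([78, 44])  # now [11, 69, 7, 52, 6, -4, 46, 15, 78, 44]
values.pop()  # 44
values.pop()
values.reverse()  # [15, 46, -4, 6, 52, 7, 69, 11]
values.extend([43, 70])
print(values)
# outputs [15, 46, -4, 6, 52, 7, 69, 11, 43, 70]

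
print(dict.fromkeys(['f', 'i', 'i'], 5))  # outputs {'f': 5, 'i': 5}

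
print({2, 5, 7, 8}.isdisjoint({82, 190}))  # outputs True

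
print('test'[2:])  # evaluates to st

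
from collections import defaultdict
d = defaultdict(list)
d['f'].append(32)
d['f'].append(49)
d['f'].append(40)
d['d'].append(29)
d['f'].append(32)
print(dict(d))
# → {'f': [32, 49, 40, 32], 'd': [29]}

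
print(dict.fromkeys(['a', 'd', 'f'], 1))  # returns {'a': 1, 'd': 1, 'f': 1}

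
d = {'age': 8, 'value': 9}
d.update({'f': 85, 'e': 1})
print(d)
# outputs {'age': 8, 'value': 9, 'f': 85, 'e': 1}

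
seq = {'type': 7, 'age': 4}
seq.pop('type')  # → 7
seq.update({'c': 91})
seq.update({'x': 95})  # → {'age': 4, 'c': 91, 'x': 95}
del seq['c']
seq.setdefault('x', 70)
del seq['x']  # {'age': 4}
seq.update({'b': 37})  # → {'age': 4, 'b': 37}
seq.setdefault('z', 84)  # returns 84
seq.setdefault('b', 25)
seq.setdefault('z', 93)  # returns 84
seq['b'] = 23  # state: {'age': 4, 'b': 23, 'z': 84}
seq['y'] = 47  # {'age': 4, 'b': 23, 'z': 84, 'y': 47}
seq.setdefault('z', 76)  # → 84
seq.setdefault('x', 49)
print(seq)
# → {'age': 4, 'b': 23, 'z': 84, 'y': 47, 'x': 49}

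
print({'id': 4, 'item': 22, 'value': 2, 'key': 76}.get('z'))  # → None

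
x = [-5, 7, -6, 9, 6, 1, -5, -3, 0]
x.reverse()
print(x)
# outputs [0, -3, -5, 1, 6, 9, -6, 7, -5]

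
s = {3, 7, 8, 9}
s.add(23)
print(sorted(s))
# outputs [3, 7, 8, 9, 23]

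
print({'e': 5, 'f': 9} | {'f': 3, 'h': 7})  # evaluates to {'e': 5, 'f': 3, 'h': 7}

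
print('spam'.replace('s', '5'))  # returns 5pam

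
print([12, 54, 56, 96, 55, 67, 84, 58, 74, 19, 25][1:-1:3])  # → [54, 55, 58]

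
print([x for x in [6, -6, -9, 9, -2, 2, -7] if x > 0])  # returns [6, 9, 2]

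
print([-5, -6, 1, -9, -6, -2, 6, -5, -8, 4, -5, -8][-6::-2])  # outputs [6, -6, 1, -5]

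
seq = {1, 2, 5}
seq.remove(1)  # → {2, 5}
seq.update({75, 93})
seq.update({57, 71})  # {2, 5, 57, 71, 75, 93}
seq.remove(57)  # {2, 5, 71, 75, 93}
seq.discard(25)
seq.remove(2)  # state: {5, 71, 75, 93}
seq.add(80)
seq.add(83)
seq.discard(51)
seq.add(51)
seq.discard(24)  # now {5, 51, 71, 75, 80, 83, 93}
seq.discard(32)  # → {5, 51, 71, 75, 80, 83, 93}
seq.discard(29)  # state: {5, 51, 71, 75, 80, 83, 93}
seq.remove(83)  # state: {5, 51, 71, 75, 80, 93}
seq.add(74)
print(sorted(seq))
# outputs [5, 51, 71, 74, 75, 80, 93]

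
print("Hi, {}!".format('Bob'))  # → Hi, Bob!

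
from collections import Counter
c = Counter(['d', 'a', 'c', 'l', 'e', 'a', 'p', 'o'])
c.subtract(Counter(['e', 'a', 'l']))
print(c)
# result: Counter({'d': 1, 'a': 1, 'c': 1, 'p': 1, 'o': 1, 'l': 0, 'e': 0})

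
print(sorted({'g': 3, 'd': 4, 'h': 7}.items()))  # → [('d', 4), ('g', 3), ('h', 7)]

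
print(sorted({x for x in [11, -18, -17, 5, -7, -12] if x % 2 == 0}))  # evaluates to [-18, -12]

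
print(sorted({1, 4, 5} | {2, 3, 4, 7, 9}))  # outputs [1, 2, 3, 4, 5, 7, 9]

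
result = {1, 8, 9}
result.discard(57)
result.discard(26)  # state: {1, 8, 9}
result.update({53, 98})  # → {1, 8, 9, 53, 98}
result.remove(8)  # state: {1, 9, 53, 98}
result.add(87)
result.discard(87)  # {1, 9, 53, 98}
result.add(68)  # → {1, 9, 53, 68, 98}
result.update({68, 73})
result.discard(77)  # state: {1, 9, 53, 68, 73, 98}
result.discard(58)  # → {1, 9, 53, 68, 73, 98}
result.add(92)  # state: {1, 9, 53, 68, 73, 92, 98}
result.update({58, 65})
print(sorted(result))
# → [1, 9, 53, 58, 65, 68, 73, 92, 98]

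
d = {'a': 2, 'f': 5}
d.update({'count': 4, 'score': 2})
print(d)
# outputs {'a': 2, 'f': 5, 'count': 4, 'score': 2}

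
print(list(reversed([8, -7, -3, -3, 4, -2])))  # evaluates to [-2, 4, -3, -3, -7, 8]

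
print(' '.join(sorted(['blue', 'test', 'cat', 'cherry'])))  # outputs blue cat cherry test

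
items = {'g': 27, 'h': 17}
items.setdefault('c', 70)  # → 70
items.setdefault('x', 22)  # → 22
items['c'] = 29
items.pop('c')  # 29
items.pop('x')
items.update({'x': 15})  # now {'g': 27, 'h': 17, 'x': 15}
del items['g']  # {'h': 17, 'x': 15}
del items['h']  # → {'x': 15}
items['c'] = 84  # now {'x': 15, 'c': 84}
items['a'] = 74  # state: {'x': 15, 'c': 84, 'a': 74}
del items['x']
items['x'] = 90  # {'c': 84, 'a': 74, 'x': 90}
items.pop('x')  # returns 90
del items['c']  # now {'a': 74}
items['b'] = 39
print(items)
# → {'a': 74, 'b': 39}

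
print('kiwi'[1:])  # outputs iwi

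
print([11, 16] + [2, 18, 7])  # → [11, 16, 2, 18, 7]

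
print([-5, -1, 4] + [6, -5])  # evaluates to [-5, -1, 4, 6, -5]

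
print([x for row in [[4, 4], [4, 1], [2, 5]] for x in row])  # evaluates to [4, 4, 4, 1, 2, 5]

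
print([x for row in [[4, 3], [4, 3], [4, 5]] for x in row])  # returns [4, 3, 4, 3, 4, 5]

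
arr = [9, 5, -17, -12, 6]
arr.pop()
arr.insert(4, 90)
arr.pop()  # 90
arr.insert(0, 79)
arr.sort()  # [-17, -12, 5, 9, 79]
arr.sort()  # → [-17, -12, 5, 9, 79]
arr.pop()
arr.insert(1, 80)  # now [-17, 80, -12, 5, 9]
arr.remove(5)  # [-17, 80, -12, 9]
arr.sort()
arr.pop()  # 80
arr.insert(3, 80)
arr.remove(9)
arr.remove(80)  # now [-17, -12]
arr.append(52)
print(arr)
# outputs [-17, -12, 52]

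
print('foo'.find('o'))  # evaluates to 1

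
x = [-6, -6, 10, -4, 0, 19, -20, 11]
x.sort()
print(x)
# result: [-20, -6, -6, -4, 0, 10, 11, 19]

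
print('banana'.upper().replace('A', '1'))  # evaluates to B1N1N1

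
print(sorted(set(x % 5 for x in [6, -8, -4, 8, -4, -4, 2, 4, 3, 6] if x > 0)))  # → [1, 2, 3, 4]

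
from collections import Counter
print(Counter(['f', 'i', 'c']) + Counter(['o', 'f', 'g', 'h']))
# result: Counter({'f': 2, 'i': 1, 'c': 1, 'o': 1, 'g': 1, 'h': 1})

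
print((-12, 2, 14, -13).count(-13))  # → 1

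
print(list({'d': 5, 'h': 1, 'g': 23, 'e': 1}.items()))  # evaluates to [('d', 5), ('h', 1), ('g', 23), ('e', 1)]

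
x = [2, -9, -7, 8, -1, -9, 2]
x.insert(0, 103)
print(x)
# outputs [103, 2, -9, -7, 8, -1, -9, 2]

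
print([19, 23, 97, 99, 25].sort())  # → None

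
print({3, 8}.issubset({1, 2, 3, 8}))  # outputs True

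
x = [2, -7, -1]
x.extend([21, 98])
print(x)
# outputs [2, -7, -1, 21, 98]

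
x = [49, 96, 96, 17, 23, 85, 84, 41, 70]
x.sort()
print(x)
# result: [17, 23, 41, 49, 70, 84, 85, 96, 96]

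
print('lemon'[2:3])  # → m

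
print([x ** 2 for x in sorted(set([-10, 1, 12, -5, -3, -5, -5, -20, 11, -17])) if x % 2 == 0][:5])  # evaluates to [400, 100, 144]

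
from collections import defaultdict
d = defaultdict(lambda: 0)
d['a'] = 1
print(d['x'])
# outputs 0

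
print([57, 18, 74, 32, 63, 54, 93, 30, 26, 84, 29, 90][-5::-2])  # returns [30, 54, 32, 18]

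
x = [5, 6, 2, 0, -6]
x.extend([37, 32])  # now [5, 6, 2, 0, -6, 37, 32]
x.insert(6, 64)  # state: [5, 6, 2, 0, -6, 37, 64, 32]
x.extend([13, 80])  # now [5, 6, 2, 0, -6, 37, 64, 32, 13, 80]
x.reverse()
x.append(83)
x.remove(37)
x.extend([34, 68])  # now [80, 13, 32, 64, -6, 0, 2, 6, 5, 83, 34, 68]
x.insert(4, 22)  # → [80, 13, 32, 64, 22, -6, 0, 2, 6, 5, 83, 34, 68]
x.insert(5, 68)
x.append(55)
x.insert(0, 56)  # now [56, 80, 13, 32, 64, 22, 68, -6, 0, 2, 6, 5, 83, 34, 68, 55]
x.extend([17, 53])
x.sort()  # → [-6, 0, 2, 5, 6, 13, 17, 22, 32, 34, 53, 55, 56, 64, 68, 68, 80, 83]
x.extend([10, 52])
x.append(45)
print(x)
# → [-6, 0, 2, 5, 6, 13, 17, 22, 32, 34, 53, 55, 56, 64, 68, 68, 80, 83, 10, 52, 45]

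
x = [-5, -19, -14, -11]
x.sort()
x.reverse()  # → [-5, -11, -14, -19]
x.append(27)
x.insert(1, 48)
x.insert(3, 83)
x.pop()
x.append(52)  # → [-5, 48, -11, 83, -14, -19, 52]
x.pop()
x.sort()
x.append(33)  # [-19, -14, -11, -5, 48, 83, 33]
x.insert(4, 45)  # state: [-19, -14, -11, -5, 45, 48, 83, 33]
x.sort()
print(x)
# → [-19, -14, -11, -5, 33, 45, 48, 83]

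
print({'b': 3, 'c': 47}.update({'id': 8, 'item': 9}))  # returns None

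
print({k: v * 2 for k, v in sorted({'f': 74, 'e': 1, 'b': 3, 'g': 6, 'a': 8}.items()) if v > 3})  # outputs {'a': 16, 'f': 148, 'g': 12}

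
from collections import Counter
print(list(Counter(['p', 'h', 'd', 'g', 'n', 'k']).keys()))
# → ['p', 'h', 'd', 'g', 'n', 'k']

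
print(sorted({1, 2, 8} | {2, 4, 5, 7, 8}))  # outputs [1, 2, 4, 5, 7, 8]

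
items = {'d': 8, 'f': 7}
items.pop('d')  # 8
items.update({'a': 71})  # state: {'f': 7, 'a': 71}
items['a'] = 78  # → {'f': 7, 'a': 78}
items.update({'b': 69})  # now {'f': 7, 'a': 78, 'b': 69}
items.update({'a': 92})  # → {'f': 7, 'a': 92, 'b': 69}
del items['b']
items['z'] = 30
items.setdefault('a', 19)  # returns 92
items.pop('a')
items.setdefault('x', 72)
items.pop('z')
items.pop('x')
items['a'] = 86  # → {'f': 7, 'a': 86}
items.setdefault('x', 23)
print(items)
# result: {'f': 7, 'a': 86, 'x': 23}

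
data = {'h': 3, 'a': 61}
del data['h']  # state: {'a': 61}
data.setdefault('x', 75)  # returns 75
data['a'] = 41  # {'a': 41, 'x': 75}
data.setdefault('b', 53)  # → 53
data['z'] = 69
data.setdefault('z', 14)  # 69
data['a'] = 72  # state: {'a': 72, 'x': 75, 'b': 53, 'z': 69}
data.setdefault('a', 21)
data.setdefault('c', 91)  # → 91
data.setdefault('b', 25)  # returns 53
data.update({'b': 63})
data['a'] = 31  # {'a': 31, 'x': 75, 'b': 63, 'z': 69, 'c': 91}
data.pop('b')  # 63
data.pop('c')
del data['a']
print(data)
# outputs {'x': 75, 'z': 69}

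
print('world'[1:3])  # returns or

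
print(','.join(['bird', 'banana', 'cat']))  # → bird,banana,cat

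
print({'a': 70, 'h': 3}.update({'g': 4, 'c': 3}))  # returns None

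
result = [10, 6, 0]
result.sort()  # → [0, 6, 10]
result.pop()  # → 10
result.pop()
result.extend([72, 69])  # [0, 72, 69]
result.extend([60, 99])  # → [0, 72, 69, 60, 99]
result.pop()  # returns 99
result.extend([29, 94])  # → [0, 72, 69, 60, 29, 94]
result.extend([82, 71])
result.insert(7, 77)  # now [0, 72, 69, 60, 29, 94, 82, 77, 71]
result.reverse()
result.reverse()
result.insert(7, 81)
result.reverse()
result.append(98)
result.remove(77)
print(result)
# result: [71, 81, 82, 94, 29, 60, 69, 72, 0, 98]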